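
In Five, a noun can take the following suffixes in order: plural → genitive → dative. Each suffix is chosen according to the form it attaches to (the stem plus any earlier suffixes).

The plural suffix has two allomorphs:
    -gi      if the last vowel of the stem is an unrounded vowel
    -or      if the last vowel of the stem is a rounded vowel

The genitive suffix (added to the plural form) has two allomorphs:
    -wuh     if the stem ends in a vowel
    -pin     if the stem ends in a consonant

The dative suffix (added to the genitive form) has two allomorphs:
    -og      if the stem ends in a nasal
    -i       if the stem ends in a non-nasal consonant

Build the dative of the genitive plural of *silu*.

Since the last vowel of *silu* is /u/ (a rounded vowel), it takes -or, giving *siluor*.
The final sound of the plural form *siluor* is /r/, which is a consonant, so the genitive suffix is -pin, giving *siluorpin*.
Since the final consonant of the genitive form *siluorpin* is /n/ (a nasal), it takes -og, giving *siluorpinog*.

siluorpinog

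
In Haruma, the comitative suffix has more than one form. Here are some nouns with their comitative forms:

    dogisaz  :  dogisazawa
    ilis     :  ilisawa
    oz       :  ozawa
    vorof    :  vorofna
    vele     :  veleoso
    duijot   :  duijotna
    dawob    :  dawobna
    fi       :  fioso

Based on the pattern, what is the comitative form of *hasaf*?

hasafna

Looking at the final sound of each stem: -awa when the stem ends in a sibilant (*dogisaz*, *ilis*, *oz*); -na when the stem ends in a non-sibilant consonant (*vorof*, *duijot*, *dawob*); -oso when the stem ends in a vowel (*vele*, *fi*).
Since the final sound of *hasaf* is /f/ (a non-sibilant consonant), it takes -na, giving *hasafna*.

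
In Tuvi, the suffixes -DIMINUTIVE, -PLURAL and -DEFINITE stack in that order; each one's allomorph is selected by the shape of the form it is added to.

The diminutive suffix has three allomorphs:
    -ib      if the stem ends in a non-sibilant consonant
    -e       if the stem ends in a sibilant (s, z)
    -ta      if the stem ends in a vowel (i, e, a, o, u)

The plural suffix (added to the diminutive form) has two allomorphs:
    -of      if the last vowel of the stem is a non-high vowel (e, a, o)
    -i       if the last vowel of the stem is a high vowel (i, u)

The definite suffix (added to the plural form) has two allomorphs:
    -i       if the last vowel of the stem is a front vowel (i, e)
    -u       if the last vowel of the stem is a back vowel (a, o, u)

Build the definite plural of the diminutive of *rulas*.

Since the final sound of *rulas* is /s/ (a sibilant), it takes -e, giving *rulase*.
Since the last vowel of the diminutive form *rulase* is /e/ (a non-high vowel), it takes -of, giving *rulaseof*.
The plural form *rulaseof* — last vowel /o/ (a back vowel) → -u → *rulaseofu*.

rulaseofu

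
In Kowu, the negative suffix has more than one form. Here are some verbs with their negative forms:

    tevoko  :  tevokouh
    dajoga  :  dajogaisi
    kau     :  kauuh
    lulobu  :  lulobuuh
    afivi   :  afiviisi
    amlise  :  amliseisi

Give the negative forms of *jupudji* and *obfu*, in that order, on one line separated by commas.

The alternation tracks the last vowel of the stem — -uh when the last vowel of the stem is a rounded vowel (*tevoko*, *kau*, *lulobu*); -isi when the last vowel of the stem is an unrounded vowel (*dajoga*, *afivi*, *amlise*).
The last vowel of *jupudji* is /i/, which is an unrounded vowel, so the suffix is -isi, giving *jupudjiisi*.
*obfu*: last vowel = /u/, a rounded vowel → -uh → *obfuuh*.

jupudjiisi, obfuuh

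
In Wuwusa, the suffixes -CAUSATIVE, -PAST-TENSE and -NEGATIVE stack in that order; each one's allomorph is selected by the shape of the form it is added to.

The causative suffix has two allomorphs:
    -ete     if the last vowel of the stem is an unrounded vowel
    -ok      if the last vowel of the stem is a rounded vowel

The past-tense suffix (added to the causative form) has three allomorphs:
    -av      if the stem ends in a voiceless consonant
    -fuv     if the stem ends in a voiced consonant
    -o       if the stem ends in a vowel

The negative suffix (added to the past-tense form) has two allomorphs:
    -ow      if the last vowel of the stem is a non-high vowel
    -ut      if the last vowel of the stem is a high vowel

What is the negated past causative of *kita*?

kitaeteoow

The last vowel of *kita* is /a/, which is an unrounded vowel, so the causative suffix is -ete, giving *kitaete*.
The causative form *kitaete*: final sound = /e/, a vowel → -o → *kitaeteo*.
Since the last vowel of the past-tense form *kitaeteo* is /o/ (a non-high vowel), it takes -ow, giving *kitaeteoow*.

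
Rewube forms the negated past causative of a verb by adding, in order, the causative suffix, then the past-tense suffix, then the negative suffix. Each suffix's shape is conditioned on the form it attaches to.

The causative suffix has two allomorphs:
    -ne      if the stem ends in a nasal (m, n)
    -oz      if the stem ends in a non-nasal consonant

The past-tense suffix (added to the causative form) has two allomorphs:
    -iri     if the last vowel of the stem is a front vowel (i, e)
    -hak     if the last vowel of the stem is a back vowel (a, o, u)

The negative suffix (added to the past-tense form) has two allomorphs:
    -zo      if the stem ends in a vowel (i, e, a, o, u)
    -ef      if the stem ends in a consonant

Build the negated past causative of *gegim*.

*gegim*: final consonant = /m/, a nasal → -ne → *gegimne*.
The last vowel of the causative form *gegimne* is /e/, which is a front vowel, so the past-tense suffix is -iri, giving *gegimneiri*.
Since the final sound of the past-tense form *gegimneiri* is /i/ (a vowel), it takes -zo, giving *gegimneirizo*.

gegimneirizo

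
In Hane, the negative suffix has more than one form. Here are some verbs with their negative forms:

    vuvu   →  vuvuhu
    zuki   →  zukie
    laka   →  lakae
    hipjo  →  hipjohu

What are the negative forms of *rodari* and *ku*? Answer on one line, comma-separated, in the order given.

rodarie, kuhu

Looking at the last vowel of each stem: -hu when the last vowel of the stem is a rounded vowel (*vuvu*, *hipjo*); -e when the last vowel of the stem is an unrounded vowel (*zuki*, *laka*).
The last vowel of *rodari* is /i/, which is an unrounded vowel, so the suffix is -e, giving *rodarie*.
The last vowel of *ku* is /u/, which is a rounded vowel, so the suffix is -hu, giving *kuhu*.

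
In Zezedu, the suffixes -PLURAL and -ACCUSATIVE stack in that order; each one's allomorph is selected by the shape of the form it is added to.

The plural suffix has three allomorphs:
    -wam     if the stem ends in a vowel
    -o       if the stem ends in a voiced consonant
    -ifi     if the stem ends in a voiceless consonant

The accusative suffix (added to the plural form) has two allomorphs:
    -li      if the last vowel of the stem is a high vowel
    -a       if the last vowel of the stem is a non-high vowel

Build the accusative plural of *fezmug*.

fezmugoa

The final sound of *fezmug* is /g/, which is a voiced consonant, so the plural suffix is -o, giving *fezmugo*.
The plural form *fezmugo*: last vowel = /o/, a non-high vowel → -a → *fezmugoa*.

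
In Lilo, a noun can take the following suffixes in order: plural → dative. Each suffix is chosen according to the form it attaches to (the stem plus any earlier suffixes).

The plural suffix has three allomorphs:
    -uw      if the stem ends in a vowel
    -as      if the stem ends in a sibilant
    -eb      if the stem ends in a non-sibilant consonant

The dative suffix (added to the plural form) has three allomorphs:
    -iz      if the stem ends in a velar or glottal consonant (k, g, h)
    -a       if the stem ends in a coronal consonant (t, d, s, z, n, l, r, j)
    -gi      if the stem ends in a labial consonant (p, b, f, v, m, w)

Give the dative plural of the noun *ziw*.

*ziw* — final sound /w/ (a non-sibilant consonant) → -eb → *ziweb*.
Since the final consonant of the plural form *ziweb* is /b/ (labial), it takes -gi, giving *ziwebgi*.

ziwebgi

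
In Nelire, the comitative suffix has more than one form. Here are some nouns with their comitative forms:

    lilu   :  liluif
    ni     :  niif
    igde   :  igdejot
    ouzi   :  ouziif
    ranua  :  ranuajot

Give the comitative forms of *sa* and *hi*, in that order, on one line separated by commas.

Looking at the last vowel of each stem: -if when the last vowel of the stem is a high vowel (*lilu*, *ni*, *ouzi*); -jot when the last vowel of the stem is a non-high vowel (*igde*, *ranua*).
*sa*: last vowel = /a/, a non-high vowel → -jot → *sajot*.
The last vowel of *hi* is /i/, which is a high vowel, so the suffix is -if, giving *hiif*.

sajot, hiif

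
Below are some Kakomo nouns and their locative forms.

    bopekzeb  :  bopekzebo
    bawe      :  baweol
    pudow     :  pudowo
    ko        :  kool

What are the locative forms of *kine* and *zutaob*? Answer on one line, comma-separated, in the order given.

kineol, zutaobo

The suffix is conditioned by the final sound: -o when the stem ends in a consonant (*bopekzeb*, *pudow*); -ol when the stem ends in a vowel (*bawe*, *ko*).
Since the final sound of *kine* is /e/ (a vowel), it takes -ol, giving *kineol*.
Since the final sound of *zutaob* is /b/ (a consonant), it takes -o, giving *zutaobo*.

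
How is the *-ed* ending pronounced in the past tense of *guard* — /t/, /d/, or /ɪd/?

/ɪd/

The stem *guard* ends in /t/ or /d/.
The -ed suffix is realized as /ɪd/ after /t, d/; as /t/ after other voiceless consonants; and as /d/ after other voiced sounds.
So -ed on *guard* is pronounced /ɪd/.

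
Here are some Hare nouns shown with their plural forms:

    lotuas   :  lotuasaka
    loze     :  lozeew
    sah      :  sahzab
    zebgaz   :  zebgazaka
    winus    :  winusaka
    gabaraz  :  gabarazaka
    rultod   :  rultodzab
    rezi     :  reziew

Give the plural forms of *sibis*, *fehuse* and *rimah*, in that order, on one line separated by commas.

sibisaka, fehuseew, rimahzab

The alternation tracks the final sound of the stem — -aka when the stem ends in a sibilant (*lotuas*, *zebgaz*, *winus*, *gabaraz*); -zab when the stem ends in a non-sibilant consonant (*sah*, *rultod*); -ew when the stem ends in a vowel (*loze*, *rezi*).
The final sound of *sibis* is /s/, which is a sibilant, so the suffix is -aka, giving *sibisaka*.
*fehuse*: final sound = /e/, a vowel → -ew → *fehuseew*.
*rimah* — final sound /h/ (a non-sibilant consonant) → -zab → *rimahzab*.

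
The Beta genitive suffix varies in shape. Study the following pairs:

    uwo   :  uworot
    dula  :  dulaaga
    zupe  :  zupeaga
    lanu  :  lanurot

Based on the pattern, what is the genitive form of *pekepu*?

The pattern is rounding harmony: -rot when the last vowel of the stem is a rounded vowel (*uwo*, *lanu*); -aga when the last vowel of the stem is an unrounded vowel (*dula*, *zupe*).
*pekepu*: last vowel = /u/, a rounded vowel → -rot → *pekepurot*.

pekepurot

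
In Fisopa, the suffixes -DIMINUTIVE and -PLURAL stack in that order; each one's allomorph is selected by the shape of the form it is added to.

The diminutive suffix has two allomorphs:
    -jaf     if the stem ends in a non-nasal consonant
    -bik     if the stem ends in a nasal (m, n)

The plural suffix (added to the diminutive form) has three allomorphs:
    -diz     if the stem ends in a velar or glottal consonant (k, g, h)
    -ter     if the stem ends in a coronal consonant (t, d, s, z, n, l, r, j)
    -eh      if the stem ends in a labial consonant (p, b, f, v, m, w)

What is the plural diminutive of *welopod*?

welopodjafeh

*welopod*: final consonant = /d/, non-nasal → -jaf → *welopodjaf*.
Since the final consonant of the diminutive form *welopodjaf* is /f/ (labial), it takes -eh, giving *welopodjafeh*.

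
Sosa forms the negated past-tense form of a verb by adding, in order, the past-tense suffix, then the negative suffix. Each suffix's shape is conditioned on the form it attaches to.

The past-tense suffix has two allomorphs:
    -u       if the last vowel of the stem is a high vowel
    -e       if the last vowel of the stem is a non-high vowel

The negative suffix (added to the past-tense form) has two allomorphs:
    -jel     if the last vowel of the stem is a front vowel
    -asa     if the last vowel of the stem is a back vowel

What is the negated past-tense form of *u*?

*u*: last vowel = /u/, a high vowel → -u → *uu*.
Since the last vowel of the past-tense form *uu* is /u/ (a back vowel), it takes -asa, giving *uuasa*.

uuasa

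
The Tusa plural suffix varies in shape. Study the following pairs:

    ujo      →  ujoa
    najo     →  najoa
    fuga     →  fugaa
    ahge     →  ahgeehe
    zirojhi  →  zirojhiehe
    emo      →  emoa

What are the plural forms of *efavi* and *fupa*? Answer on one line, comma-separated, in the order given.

The alternation tracks the last vowel of the stem — -ehe when the last vowel of the stem is a front vowel (*ahge*, *zirojhi*); -a when the last vowel of the stem is a back vowel (*ujo*, *najo*, *fuga*, *emo*).
*efavi* — last vowel /i/ (a front vowel) → -ehe → *efaviehe*.
The last vowel of *fupa* is /a/, which is a back vowel, so the suffix is -a, giving *fupaa*.

efaviehe, fupaa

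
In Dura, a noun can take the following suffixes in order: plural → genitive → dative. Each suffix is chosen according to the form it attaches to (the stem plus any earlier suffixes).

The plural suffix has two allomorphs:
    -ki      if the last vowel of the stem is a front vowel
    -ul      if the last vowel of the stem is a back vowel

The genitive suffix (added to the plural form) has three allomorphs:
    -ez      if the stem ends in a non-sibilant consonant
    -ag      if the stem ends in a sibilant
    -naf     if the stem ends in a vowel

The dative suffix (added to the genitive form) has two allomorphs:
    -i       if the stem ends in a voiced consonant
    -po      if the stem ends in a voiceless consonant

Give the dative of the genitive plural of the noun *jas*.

*jas* — last vowel /a/ (a back vowel) → -ul → *jasul*.
The plural form *jasul* — final sound /l/ (a non-sibilant consonant) → -ez → *jasulez*.
The final consonant of the genitive form *jasulez* is /z/, which is voiced, so the dative suffix is -i, giving *jasulezi*.

jasulezi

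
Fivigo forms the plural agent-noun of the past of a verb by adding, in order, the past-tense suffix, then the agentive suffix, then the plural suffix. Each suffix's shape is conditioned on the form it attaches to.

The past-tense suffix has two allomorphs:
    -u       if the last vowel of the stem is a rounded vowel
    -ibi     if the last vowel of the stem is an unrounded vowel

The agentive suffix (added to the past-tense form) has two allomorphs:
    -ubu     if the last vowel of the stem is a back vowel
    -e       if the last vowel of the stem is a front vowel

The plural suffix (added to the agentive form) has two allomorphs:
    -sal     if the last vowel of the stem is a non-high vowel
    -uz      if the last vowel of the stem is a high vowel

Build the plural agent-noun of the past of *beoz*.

*beoz* — last vowel /o/ (a rounded vowel) → -u → *beozu*.
The last vowel of the past-tense form *beozu* is /u/, which is a back vowel, so the agentive suffix is -ubu, giving *beozuubu*.
The agentive form *beozuubu*: last vowel = /u/, a high vowel → -uz → *beozuubuuz*.

beozuubuuz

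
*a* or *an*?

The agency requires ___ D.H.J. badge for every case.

The indefinite article is chosen by the initial *sound* of the following word, not its spelling.
The initialism *D.H.J.* is read letter by letter; the first letter, D, is pronounced /diː/, which begins with a consonant sound.
So the article is *a*: The agency requires a D.H.J. badge for every case.

a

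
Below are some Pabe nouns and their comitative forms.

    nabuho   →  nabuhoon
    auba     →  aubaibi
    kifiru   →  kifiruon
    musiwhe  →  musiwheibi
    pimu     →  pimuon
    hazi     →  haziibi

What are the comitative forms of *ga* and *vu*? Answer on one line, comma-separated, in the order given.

The alternation tracks the last vowel of the stem — -on when the last vowel of the stem is a rounded vowel (*nabuho*, *kifiru*, *pimu*); -ibi when the last vowel of the stem is an unrounded vowel (*auba*, *musiwhe*, *hazi*).
*ga*: last vowel = /a/, an unrounded vowel → -ibi → *gaibi*.
The last vowel of *vu* is /u/, which is a rounded vowel, so the suffix is -on, giving *vuon*.

gaibi, vuon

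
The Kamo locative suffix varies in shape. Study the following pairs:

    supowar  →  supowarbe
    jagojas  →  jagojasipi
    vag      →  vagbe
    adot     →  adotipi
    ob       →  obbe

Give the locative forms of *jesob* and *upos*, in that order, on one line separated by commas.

Looking at the final consonant of each stem: -ipi when the stem ends in a voiceless consonant (*jagojas*, *adot*); -be when the stem ends in a voiced consonant (*supowar*, *vag*, *ob*).
*jesob*: final consonant = /b/, voiced → -be → *jesobbe*.
The final consonant of *upos* is /s/, which is voiceless, so the suffix is -ipi, giving *uposipi*.

jesobbe, uposipi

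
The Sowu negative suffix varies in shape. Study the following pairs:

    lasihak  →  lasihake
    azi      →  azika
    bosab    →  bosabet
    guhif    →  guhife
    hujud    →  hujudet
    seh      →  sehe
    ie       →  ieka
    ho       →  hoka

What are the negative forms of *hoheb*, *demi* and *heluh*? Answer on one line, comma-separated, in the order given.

hohebet, demika, heluhe

The alternation tracks the final sound of the stem — -e when the stem ends in a voiceless consonant (*lasihak*, *guhif*, *seh*); -et when the stem ends in a voiced consonant (*bosab*, *hujud*); -ka when the stem ends in a vowel (*azi*, *ie*, *ho*).
Since the final sound of *hoheb* is /b/ (a voiced consonant), it takes -et, giving *hohebet*.
*demi* — final sound /i/ (a vowel) → -ka → *demika*.
The final sound of *heluh* is /h/, which is a voiceless consonant, so the suffix is -e, giving *heluhe*.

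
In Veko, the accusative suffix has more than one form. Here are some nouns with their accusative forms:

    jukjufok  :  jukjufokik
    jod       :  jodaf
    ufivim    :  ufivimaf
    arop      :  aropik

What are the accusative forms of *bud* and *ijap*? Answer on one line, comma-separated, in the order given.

budaf, ijapik

The suffix is conditioned by the final consonant: -ik when the stem ends in a voiceless consonant (*jukjufok*, *arop*); -af when the stem ends in a voiced consonant (*jod*, *ufivim*).
Since the final consonant of *bud* is /d/ (voiced), it takes -af, giving *budaf*.
*ijap*: final consonant = /p/, voiceless → -ik → *ijapik*.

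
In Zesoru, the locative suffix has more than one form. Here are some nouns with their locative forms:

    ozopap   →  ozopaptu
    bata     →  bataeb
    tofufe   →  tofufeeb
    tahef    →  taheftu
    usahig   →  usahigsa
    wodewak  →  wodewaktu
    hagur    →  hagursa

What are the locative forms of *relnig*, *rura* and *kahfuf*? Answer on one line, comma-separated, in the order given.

relnigsa, ruraeb, kahfuftu

The alternation tracks the final sound of the stem — -tu when the stem ends in a voiceless consonant (*ozopap*, *tahef*, *wodewak*); -sa when the stem ends in a voiced consonant (*usahig*, *hagur*); -eb when the stem ends in a vowel (*bata*, *tofufe*).
*relnig* — final sound /g/ (a voiced consonant) → -sa → *relnigsa*.
*rura*: final sound = /a/, a vowel → -eb → *ruraeb*.
The final sound of *kahfuf* is /f/, which is a voiceless consonant, so the suffix is -tu, giving *kahfuftu*.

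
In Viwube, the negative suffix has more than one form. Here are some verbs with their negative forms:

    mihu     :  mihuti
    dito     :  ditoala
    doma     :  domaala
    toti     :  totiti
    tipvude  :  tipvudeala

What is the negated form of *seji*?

Looking at the last vowel of each stem: -ti when the last vowel of the stem is a high vowel (*mihu*, *toti*); -ala when the last vowel of the stem is a non-high vowel (*dito*, *doma*, *tipvude*).
The last vowel of *seji* is /i/, which is a high vowel, so the suffix is -ti, giving *sejiti*.

sejiti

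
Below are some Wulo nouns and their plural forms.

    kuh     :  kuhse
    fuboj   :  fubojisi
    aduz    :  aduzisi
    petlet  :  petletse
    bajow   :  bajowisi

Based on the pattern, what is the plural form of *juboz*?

The suffix is conditioned by the final consonant: -se when the stem ends in a voiceless consonant (*kuh*, *petlet*); -isi when the stem ends in a voiced consonant (*fuboj*, *aduz*, *bajow*).
*juboz*: final consonant = /z/, voiced → -isi → *jubozisi*.

jubozisi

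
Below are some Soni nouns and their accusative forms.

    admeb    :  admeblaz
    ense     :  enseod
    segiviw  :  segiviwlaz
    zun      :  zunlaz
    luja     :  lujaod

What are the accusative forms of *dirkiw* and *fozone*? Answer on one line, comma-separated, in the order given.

dirkiwlaz, fozoneod

The suffix is conditioned by the final sound: -laz when the stem ends in a consonant (*admeb*, *segiviw*, *zun*); -od when the stem ends in a vowel (*ense*, *luja*).
*dirkiw*: final sound = /w/, a consonant → -laz → *dirkiwlaz*.
Since the final sound of *fozone* is /e/ (a vowel), it takes -od, giving *fozoneod*.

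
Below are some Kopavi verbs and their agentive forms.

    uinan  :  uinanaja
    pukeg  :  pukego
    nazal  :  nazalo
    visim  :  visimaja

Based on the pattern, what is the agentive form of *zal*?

zalo

The suffix is conditioned by the final consonant: -aja when the stem ends in a nasal (*uinan*, *visim*); -o when the stem ends in a non-nasal consonant (*pukeg*, *nazal*).
Since the final consonant of *zal* is /l/ (non-nasal), it takes -o, giving *zalo*.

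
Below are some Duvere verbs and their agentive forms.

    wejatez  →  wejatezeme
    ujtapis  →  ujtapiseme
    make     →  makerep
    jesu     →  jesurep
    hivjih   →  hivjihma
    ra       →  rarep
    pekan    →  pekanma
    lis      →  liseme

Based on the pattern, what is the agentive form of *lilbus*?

Looking at the final sound of each stem: -eme when the stem ends in a sibilant (*wejatez*, *ujtapis*, *lis*); -ma when the stem ends in a non-sibilant consonant (*hivjih*, *pekan*); -rep when the stem ends in a vowel (*make*, *jesu*, *ra*).
The final sound of *lilbus* is /s/, which is a sibilant, so the suffix is -eme, giving *lilbuseme*.

lilbuseme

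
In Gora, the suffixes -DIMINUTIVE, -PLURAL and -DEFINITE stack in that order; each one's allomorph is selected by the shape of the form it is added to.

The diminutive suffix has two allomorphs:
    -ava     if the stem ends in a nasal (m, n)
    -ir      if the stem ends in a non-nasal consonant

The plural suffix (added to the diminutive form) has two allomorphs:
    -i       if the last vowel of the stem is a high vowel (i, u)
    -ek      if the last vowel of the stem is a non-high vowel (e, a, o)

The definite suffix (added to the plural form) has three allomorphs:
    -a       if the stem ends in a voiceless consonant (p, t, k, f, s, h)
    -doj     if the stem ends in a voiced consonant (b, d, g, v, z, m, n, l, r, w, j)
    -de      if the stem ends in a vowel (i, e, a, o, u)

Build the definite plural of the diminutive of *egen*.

egenavaeka

Since the final consonant of *egen* is /n/ (a nasal), it takes -ava, giving *egenava*.
The diminutive form *egenava* — last vowel /a/ (a non-high vowel) → -ek → *egenavaek*.
Since the final sound of the plural form *egenavaek* is /k/ (a voiceless consonant), it takes -a, giving *egenavaeka*.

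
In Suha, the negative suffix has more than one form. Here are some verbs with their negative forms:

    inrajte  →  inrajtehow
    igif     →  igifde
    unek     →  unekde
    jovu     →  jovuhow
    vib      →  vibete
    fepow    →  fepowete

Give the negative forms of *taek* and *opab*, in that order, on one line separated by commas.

taekde, opabete

Looking at the final sound of each stem: -de when the stem ends in a voiceless consonant (*igif*, *unek*); -ete when the stem ends in a voiced consonant (*vib*, *fepow*); -how when the stem ends in a vowel (*inrajte*, *jovu*).
Since the final sound of *taek* is /k/ (a voiceless consonant), it takes -de, giving *taekde*.
The final sound of *opab* is /b/, which is a voiced consonant, so the suffix is -ete, giving *opabete*.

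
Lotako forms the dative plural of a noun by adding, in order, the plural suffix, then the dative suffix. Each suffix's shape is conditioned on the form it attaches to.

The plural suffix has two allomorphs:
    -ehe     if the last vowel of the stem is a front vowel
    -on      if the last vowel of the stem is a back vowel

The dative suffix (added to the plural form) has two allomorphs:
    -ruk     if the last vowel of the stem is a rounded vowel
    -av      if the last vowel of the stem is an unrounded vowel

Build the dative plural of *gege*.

gegeeheav

The last vowel of *gege* is /e/, which is a front vowel, so the plural suffix is -ehe, giving *gegeehe*.
The last vowel of the plural form *gegeehe* is /e/, which is an unrounded vowel, so the dative suffix is -av, giving *gegeeheav*.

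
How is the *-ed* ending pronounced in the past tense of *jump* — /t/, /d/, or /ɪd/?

The stem *jump* ends in a voiceless consonant other than /t/.
The -ed suffix is realized as /ɪd/ after /t, d/; as /t/ after other voiceless consonants; and as /d/ after other voiced sounds.
So -ed on *jump* is pronounced /t/.

/t/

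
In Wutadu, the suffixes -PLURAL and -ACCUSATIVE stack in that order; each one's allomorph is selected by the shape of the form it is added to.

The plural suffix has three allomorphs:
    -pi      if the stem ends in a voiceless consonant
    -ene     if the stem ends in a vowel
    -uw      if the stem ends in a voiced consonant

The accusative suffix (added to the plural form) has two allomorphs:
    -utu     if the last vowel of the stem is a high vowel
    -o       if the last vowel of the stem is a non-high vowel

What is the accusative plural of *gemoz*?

gemozuwutu

*gemoz*: final sound = /z/, a voiced consonant → -uw → *gemozuw*.
The plural form *gemozuw* — last vowel /u/ (a high vowel) → -utu → *gemozuwutu*.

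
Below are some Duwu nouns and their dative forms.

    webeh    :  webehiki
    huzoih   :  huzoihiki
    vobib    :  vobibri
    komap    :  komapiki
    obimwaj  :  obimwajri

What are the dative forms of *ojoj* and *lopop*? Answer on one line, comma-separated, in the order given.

Looking at the final consonant of each stem: -iki when the stem ends in a voiceless consonant (*webeh*, *huzoih*, *komap*); -ri when the stem ends in a voiced consonant (*vobib*, *obimwaj*).
*ojoj*: final consonant = /j/, voiced → -ri → *ojojri*.
Since the final consonant of *lopop* is /p/ (voiceless), it takes -iki, giving *lopopiki*.

ojojri, lopopiki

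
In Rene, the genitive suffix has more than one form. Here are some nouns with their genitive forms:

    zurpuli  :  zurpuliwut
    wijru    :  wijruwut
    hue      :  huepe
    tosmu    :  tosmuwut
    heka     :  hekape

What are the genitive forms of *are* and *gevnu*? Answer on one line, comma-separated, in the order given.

arepe, gevnuwut

The alternation tracks the last vowel of the stem — -wut when the last vowel of the stem is a high vowel (*zurpuli*, *wijru*, *tosmu*); -pe when the last vowel of the stem is a non-high vowel (*hue*, *heka*).
Since the last vowel of *are* is /e/ (a non-high vowel), it takes -pe, giving *arepe*.
*gevnu* — last vowel /u/ (a high vowel) → -wut → *gevnuwut*.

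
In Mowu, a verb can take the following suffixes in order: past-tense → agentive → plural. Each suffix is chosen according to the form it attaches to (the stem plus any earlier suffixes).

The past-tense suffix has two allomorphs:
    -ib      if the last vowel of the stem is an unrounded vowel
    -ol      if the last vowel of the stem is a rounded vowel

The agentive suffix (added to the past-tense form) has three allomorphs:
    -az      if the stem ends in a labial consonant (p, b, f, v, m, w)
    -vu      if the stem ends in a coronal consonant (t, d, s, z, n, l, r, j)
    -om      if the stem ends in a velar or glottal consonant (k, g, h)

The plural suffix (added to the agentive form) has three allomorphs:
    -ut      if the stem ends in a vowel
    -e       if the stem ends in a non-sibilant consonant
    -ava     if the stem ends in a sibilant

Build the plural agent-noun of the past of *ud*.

The last vowel of *ud* is /u/, which is a rounded vowel, so the past-tense suffix is -ol, giving *udol*.
Since the final consonant of the past-tense form *udol* is /l/ (coronal), it takes -vu, giving *udolvu*.
Since the final sound of the agentive form *udolvu* is /u/ (a vowel), it takes -ut, giving *udolvuut*.

udolvuut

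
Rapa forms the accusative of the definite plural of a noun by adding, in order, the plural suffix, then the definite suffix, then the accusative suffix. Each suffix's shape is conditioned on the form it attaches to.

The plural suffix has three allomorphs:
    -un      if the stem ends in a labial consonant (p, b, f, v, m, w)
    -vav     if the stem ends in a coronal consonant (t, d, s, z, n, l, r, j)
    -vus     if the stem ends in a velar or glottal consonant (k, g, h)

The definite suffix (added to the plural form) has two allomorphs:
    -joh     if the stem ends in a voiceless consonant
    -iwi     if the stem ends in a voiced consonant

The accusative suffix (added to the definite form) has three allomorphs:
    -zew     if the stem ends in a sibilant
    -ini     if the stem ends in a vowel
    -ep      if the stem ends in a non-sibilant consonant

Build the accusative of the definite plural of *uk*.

*uk* — final consonant /k/ (velar/glottal) → -vus → *ukvus*.
Since the final consonant of the plural form *ukvus* is /s/ (voiceless), it takes -joh, giving *ukvusjoh*.
The definite form *ukvusjoh* — final sound /h/ (a non-sibilant consonant) → -ep → *ukvusjohep*.

ukvusjohep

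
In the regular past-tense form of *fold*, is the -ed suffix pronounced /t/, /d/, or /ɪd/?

The stem *fold* ends in /t/ or /d/.
The -ed suffix is realized as /ɪd/ after /t, d/; as /t/ after other voiceless consonants; and as /d/ after other voiced sounds.
So -ed on *fold* is pronounced /ɪd/.

/ɪd/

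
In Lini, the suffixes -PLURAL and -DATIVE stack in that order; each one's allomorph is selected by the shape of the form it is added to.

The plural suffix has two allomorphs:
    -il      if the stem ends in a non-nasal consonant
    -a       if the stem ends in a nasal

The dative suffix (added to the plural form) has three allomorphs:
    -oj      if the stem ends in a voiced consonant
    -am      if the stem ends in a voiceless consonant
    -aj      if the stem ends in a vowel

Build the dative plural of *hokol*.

hokoliloj

The final consonant of *hokol* is /l/, which is non-nasal, so the plural suffix is -il, giving *hokolil*.
The plural form *hokolil* — final sound /l/ (a voiced consonant) → -oj → *hokoliloj*.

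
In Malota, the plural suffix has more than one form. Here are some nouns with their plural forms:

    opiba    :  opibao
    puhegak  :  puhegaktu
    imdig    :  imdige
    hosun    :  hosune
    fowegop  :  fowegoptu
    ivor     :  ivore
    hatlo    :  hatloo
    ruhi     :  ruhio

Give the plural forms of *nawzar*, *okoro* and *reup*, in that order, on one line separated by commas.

The suffix is conditioned by the final sound: -tu when the stem ends in a voiceless consonant (*puhegak*, *fowegop*); -e when the stem ends in a voiced consonant (*imdig*, *hosun*, *ivor*); -o when the stem ends in a vowel (*opiba*, *hatlo*, *ruhi*).
*nawzar* — final sound /r/ (a voiced consonant) → -e → *nawzare*.
Since the final sound of *okoro* is /o/ (a vowel), it takes -o, giving *okoroo*.
The final sound of *reup* is /p/, which is a voiceless consonant, so the suffix is -tu, giving *reuptu*.

nawzare, okoroo, reuptu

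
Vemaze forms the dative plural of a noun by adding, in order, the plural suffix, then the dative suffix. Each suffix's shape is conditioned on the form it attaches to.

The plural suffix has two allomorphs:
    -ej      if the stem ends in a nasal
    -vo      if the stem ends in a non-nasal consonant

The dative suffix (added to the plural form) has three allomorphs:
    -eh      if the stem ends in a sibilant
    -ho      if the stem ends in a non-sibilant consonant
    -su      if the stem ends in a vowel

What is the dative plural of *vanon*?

vanonejho

The final consonant of *vanon* is /n/, which is a nasal, so the plural suffix is -ej, giving *vanonej*.
Since the final sound of the plural form *vanonej* is /j/ (a non-sibilant consonant), it takes -ho, giving *vanonejho*.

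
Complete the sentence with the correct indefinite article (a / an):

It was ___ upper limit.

an

The indefinite article is chosen by the initial *sound* of the following word, not its spelling.
*upper* begins with the sound /ʌ/ (u pronounced /ʌ/) — a vowel sound.
So the article is *an*: It was an upper limit.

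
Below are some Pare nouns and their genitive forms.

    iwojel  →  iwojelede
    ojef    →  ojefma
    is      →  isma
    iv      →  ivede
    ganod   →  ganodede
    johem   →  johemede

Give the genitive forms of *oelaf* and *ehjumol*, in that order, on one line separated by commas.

Looking at the final consonant of each stem: -ma when the stem ends in a voiceless consonant (*ojef*, *is*); -ede when the stem ends in a voiced consonant (*iwojel*, *iv*, *ganod*, *johem*).
*oelaf* — final consonant /f/ (voiceless) → -ma → *oelafma*.
Since the final consonant of *ehjumol* is /l/ (voiced), it takes -ede, giving *ehjumolede*.

oelafma, ehjumolede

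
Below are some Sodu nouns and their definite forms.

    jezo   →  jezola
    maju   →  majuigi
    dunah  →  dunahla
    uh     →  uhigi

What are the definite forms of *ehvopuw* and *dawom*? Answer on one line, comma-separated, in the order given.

The pattern is height harmony: -igi when the last vowel of the stem is a high vowel (*maju*, *uh*); -la when the last vowel of the stem is a non-high vowel (*jezo*, *dunah*).
*ehvopuw*: last vowel = /u/, a high vowel → -igi → *ehvopuwigi*.
The last vowel of *dawom* is /o/, which is a non-high vowel, so the suffix is -la, giving *dawomla*.

ehvopuwigi, dawomla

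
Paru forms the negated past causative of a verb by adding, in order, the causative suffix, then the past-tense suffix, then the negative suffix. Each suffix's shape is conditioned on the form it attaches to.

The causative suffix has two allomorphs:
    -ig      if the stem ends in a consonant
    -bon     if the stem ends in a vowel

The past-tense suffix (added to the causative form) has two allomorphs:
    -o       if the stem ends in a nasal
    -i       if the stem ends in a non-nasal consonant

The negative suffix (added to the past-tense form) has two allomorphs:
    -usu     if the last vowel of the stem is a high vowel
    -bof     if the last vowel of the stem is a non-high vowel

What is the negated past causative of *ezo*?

ezobonobof

The final sound of *ezo* is /o/, which is a vowel, so the causative suffix is -bon, giving *ezobon*.
Since the final consonant of the causative form *ezobon* is /n/ (a nasal), it takes -o, giving *ezobono*.
The past-tense form *ezobono*: last vowel = /o/, a non-high vowel → -bof → *ezobonobof*.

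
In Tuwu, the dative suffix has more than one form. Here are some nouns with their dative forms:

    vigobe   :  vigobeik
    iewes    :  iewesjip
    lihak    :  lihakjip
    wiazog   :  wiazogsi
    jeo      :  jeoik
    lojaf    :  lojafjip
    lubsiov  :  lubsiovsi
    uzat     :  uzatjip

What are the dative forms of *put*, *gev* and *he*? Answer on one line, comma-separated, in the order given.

putjip, gevsi, heik

Looking at the final sound of each stem: -jip when the stem ends in a voiceless consonant (*iewes*, *lihak*, *lojaf*, *uzat*); -si when the stem ends in a voiced consonant (*wiazog*, *lubsiov*); -ik when the stem ends in a vowel (*vigobe*, *jeo*).
*put* — final sound /t/ (a voiceless consonant) → -jip → *putjip*.
The final sound of *gev* is /v/, which is a voiced consonant, so the suffix is -si, giving *gevsi*.
*he* — final sound /e/ (a vowel) → -ik → *heik*.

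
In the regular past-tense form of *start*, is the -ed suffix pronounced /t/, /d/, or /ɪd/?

/ɪd/

The stem *start* ends in /t/ or /d/.
The -ed suffix is realized as /ɪd/ after /t, d/; as /t/ after other voiceless consonants; and as /d/ after other voiced sounds.
So -ed on *start* is pronounced /ɪd/.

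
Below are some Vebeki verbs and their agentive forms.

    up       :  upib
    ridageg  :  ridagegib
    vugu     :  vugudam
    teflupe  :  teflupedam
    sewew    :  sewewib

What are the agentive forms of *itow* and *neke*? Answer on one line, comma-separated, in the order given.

The pattern is consonant vs. vowel: -ib when the stem ends in a consonant (*up*, *ridageg*, *sewew*); -dam when the stem ends in a vowel (*vugu*, *teflupe*).
*itow*: final sound = /w/, a consonant → -ib → *itowib*.
*neke*: final sound = /e/, a vowel → -dam → *nekedam*.

itowib, nekedam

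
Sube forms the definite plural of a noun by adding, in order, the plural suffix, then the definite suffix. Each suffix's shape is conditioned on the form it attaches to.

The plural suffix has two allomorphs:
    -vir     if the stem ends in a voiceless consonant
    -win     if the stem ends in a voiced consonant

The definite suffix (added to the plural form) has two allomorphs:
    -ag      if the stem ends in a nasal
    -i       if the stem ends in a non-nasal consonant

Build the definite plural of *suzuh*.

*suzuh* — final consonant /h/ (voiceless) → -vir → *suzuhvir*.
The plural form *suzuhvir*: final consonant = /r/, non-nasal → -i → *suzuhviri*.

suzuhviri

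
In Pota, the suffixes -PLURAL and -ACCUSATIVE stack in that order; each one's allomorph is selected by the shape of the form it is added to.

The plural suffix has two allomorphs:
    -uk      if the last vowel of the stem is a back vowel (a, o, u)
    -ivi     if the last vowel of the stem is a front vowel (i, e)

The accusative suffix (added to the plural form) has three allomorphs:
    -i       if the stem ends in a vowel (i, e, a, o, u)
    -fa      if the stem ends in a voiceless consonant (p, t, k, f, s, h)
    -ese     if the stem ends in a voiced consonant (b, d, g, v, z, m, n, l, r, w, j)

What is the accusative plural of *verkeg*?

verkegivii

*verkeg* — last vowel /e/ (a front vowel) → -ivi → *verkegivi*.
The plural form *verkegivi* — final sound /i/ (a vowel) → -i → *verkegivii*.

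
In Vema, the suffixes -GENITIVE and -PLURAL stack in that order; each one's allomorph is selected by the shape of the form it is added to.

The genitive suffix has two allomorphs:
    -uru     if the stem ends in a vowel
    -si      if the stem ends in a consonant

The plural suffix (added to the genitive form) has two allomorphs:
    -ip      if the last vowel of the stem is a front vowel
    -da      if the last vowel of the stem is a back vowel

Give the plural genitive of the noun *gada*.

The final sound of *gada* is /a/, which is a vowel, so the genitive suffix is -uru, giving *gadauru*.
The last vowel of the genitive form *gadauru* is /u/, which is a back vowel, so the plural suffix is -da, giving *gadauruda*.

gadauruda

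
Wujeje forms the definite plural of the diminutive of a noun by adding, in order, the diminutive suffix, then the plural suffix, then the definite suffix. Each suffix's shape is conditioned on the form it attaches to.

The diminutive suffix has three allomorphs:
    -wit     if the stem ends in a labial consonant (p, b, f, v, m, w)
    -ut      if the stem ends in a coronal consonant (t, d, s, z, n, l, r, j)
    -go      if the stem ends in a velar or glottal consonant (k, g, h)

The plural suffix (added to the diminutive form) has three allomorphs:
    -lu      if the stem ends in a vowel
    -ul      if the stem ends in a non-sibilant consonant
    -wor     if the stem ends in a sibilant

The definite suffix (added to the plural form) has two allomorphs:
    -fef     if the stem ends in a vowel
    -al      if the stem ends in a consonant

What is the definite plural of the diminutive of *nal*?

nalutulal

Since the final consonant of *nal* is /l/ (coronal), it takes -ut, giving *nalut*.
The final sound of the diminutive form *nalut* is /t/, which is a non-sibilant consonant, so the plural suffix is -ul, giving *nalutul*.
The final sound of the plural form *nalutul* is /l/, which is a consonant, so the definite suffix is -al, giving *nalutulal*.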